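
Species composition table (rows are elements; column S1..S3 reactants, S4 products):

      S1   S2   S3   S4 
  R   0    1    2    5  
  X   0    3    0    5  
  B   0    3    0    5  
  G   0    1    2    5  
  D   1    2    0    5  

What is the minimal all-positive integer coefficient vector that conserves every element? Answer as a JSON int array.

R: 5·0+5·1+5·2 = 15 | 3·5 = 15
X: 5·0+5·3+5·0 = 15 | 3·5 = 15
B: 5·0+5·3+5·0 = 15 | 3·5 = 15
G: 5·0+5·1+5·2 = 15 | 3·5 = 15
D: 5·1+5·2+5·0 = 15 | 3·5 = 15
gcd(5,5,5,3) = 1

Coefficients: [5, 5, 5, 3]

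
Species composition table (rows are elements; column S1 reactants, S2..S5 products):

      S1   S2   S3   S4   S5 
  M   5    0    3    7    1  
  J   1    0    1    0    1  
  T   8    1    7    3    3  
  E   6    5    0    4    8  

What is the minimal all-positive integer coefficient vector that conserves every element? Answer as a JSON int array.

Coefficients: [6, 4, 5, 2, 1]

M: 6·5 = 30 | 4·0+5·3+2·7+1·1 = 30
J: 6·1 = 6 | 4·0+5·1+2·0+1·1 = 6
T: 6·8 = 48 | 4·1+5·7+2·3+1·3 = 48
E: 6·6 = 36 | 4·5+5·0+2·4+1·8 = 36
gcd(6,4,5,2,1) = 1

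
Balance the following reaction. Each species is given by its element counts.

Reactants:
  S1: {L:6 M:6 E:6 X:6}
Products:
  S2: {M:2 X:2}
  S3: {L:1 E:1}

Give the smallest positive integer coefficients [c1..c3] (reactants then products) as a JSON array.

Coefficients: [1, 3, 6]

L: 1·6 = 6 | 3·0+6·1 = 6
M: 1·6 = 6 | 3·2+6·0 = 6
E: 1·6 = 6 | 3·0+6·1 = 6
X: 1·6 = 6 | 3·2+6·0 = 6
gcd(1,3,6) = 1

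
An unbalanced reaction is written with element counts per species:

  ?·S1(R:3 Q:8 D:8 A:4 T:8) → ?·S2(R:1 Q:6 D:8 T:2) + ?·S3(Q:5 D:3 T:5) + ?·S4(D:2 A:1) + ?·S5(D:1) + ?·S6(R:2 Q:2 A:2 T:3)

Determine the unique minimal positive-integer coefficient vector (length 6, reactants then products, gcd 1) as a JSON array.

Coefficients: [3, 1, 2, 4, 2, 4]

R: 3·3 = 9 | 1·1+2·0+4·0+2·0+4·2 = 9
Q: 3·8 = 24 | 1·6+2·5+4·0+2·0+4·2 = 24
D: 3·8 = 24 | 1·8+2·3+4·2+2·1+4·0 = 24
A: 3·4 = 12 | 1·0+2·0+4·1+2·0+4·2 = 12
T: 3·8 = 24 | 1·2+2·5+4·0+2·0+4·3 = 24
gcd(3,1,2,4,2,4) = 1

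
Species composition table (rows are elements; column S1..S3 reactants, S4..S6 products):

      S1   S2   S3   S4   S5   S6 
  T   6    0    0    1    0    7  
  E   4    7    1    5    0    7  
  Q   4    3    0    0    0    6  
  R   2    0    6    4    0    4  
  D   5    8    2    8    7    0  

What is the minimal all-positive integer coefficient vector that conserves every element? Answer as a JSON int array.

T: 6·6+2·0+2·0 = 36 | 1·1+6·0+5·7 = 36
E: 6·4+2·7+2·1 = 40 | 1·5+6·0+5·7 = 40
Q: 6·4+2·3+2·0 = 30 | 1·0+6·0+5·6 = 30
R: 6·2+2·0+2·6 = 24 | 1·4+6·0+5·4 = 24
D: 6·5+2·8+2·2 = 50 | 1·8+6·7+5·0 = 50
gcd(6,2,2,1,6,5) = 1

Coefficients: [6, 2, 2, 1, 6, 5]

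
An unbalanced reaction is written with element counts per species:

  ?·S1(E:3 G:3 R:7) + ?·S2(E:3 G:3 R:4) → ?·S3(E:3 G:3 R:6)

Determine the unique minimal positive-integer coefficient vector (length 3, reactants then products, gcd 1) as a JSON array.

Coefficients: [2, 1, 3]

E: 2·3+1·3 = 9 | 3·3 = 9
G: 2·3+1·3 = 9 | 3·3 = 9
R: 2·7+1·4 = 18 | 3·6 = 18
gcd(2,1,3) = 1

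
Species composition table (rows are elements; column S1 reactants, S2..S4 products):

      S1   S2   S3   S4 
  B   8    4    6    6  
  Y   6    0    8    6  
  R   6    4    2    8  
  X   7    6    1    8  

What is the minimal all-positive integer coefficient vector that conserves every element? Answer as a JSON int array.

B: 5·8 = 40 | 4·4+3·6+1·6 = 40
Y: 5·6 = 30 | 4·0+3·8+1·6 = 30
R: 5·6 = 30 | 4·4+3·2+1·8 = 30
X: 5·7 = 35 | 4·6+3·1+1·8 = 35
gcd(5,4,3,1) = 1

Coefficients: [5, 4, 3, 1]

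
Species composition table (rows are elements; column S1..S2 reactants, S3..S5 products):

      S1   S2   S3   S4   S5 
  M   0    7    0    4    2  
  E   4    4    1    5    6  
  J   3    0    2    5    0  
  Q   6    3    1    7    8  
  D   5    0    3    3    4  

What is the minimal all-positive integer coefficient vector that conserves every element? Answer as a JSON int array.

Coefficients: [6, 2, 4, 2, 3]

M: 6·0+2·7 = 14 | 4·0+2·4+3·2 = 14
E: 6·4+2·4 = 32 | 4·1+2·5+3·6 = 32
J: 6·3+2·0 = 18 | 4·2+2·5+3·0 = 18
Q: 6·6+2·3 = 42 | 4·1+2·7+3·8 = 42
D: 6·5+2·0 = 30 | 4·3+2·3+3·4 = 30
gcd(6,2,4,2,3) = 1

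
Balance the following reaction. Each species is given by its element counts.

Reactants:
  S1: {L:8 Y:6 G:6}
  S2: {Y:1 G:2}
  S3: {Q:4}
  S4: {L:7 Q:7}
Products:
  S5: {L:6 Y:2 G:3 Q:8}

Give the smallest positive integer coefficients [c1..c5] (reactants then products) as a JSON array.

L: 1·8+6·0+5·0+4·7 = 36 | 6·6 = 36
Y: 1·6+6·1+5·0+4·0 = 12 | 6·2 = 12
G: 1·6+6·2+5·0+4·0 = 18 | 6·3 = 18
Q: 1·0+6·0+5·4+4·7 = 48 | 6·8 = 48
gcd(1,6,5,4,6) = 1

Coefficients: [1, 6, 5, 4, 6]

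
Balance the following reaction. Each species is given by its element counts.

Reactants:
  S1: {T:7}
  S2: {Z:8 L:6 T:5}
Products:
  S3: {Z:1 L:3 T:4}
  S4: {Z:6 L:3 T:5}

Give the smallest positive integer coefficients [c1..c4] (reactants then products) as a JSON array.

Z: 3·0+5·8 = 40 | 4·1+6·6 = 40
L: 3·0+5·6 = 30 | 4·3+6·3 = 30
T: 3·7+5·5 = 46 | 4·4+6·5 = 46
gcd(3,5,4,6) = 1

Coefficients: [3, 5, 4, 6]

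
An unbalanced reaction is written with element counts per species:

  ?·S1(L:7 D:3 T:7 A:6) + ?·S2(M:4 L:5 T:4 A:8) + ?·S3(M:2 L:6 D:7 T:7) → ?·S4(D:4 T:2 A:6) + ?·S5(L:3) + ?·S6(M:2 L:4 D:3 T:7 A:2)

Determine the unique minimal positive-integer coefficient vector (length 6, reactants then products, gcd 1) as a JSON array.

Coefficients: [2, 1, 2, 2, 5, 4]

M: 2·0+1·4+2·2 = 8 | 2·0+5·0+4·2 = 8
L: 2·7+1·5+2·6 = 31 | 2·0+5·3+4·4 = 31
D: 2·3+1·0+2·7 = 20 | 2·4+5·0+4·3 = 20
T: 2·7+1·4+2·7 = 32 | 2·2+5·0+4·7 = 32
A: 2·6+1·8+2·0 = 20 | 2·6+5·0+4·2 = 20
gcd(2,1,2,2,5,4) = 1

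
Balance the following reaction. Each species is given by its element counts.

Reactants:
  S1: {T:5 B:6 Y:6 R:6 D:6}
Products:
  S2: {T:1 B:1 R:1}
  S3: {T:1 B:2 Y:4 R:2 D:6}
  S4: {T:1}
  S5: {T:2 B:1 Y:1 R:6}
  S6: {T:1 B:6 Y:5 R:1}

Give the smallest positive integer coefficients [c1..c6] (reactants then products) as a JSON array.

T: 3·5 = 15 | 5·1+3·1+4·1+1·2+1·1 = 15
B: 3·6 = 18 | 5·1+3·2+4·0+1·1+1·6 = 18
Y: 3·6 = 18 | 5·0+3·4+4·0+1·1+1·5 = 18
R: 3·6 = 18 | 5·1+3·2+4·0+1·6+1·1 = 18
D: 3·6 = 18 | 5·0+3·6+4·0+1·0+1·0 = 18
gcd(3,5,3,4,1,1) = 1

Coefficients: [3, 5, 3, 4, 1, 1]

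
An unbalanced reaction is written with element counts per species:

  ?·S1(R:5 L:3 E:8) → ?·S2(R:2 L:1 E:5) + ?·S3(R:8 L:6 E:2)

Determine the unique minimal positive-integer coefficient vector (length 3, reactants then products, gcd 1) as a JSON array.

R: 4·5 = 20 | 6·2+1·8 = 20
L: 4·3 = 12 | 6·1+1·6 = 12
E: 4·8 = 32 | 6·5+1·2 = 32
gcd(4,6,1) = 1

Coefficients: [4, 6, 1]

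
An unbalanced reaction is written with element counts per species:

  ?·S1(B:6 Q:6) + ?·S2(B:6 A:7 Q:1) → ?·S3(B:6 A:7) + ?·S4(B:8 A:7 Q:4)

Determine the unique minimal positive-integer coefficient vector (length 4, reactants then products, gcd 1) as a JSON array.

B: 1·6+6·6 = 42 | 3·6+3·8 = 42
A: 1·0+6·7 = 42 | 3·7+3·7 = 42
Q: 1·6+6·1 = 12 | 3·0+3·4 = 12
gcd(1,6,3,3) = 1

Coefficients: [1, 6, 3, 3]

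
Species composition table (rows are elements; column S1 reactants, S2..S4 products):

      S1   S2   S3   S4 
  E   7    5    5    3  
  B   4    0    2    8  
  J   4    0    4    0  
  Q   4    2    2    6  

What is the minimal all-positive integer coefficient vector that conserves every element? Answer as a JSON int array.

Coefficients: [4, 1, 4, 1]

E: 4·7 = 28 | 1·5+4·5+1·3 = 28
B: 4·4 = 16 | 1·0+4·2+1·8 = 16
J: 4·4 = 16 | 1·0+4·4+1·0 = 16
Q: 4·4 = 16 | 1·2+4·2+1·6 = 16
gcd(4,1,4,1) = 1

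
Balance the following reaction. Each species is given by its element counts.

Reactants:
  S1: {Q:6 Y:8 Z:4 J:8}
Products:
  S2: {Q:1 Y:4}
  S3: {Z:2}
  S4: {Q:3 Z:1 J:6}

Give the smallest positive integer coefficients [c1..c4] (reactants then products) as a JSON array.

Coefficients: [3, 6, 4, 4]

Q: 3·6 = 18 | 6·1+4·0+4·3 = 18
Y: 3·8 = 24 | 6·4+4·0+4·0 = 24
Z: 3·4 = 12 | 6·0+4·2+4·1 = 12
J: 3·8 = 24 | 6·0+4·0+4·6 = 24
gcd(3,6,4,4) = 1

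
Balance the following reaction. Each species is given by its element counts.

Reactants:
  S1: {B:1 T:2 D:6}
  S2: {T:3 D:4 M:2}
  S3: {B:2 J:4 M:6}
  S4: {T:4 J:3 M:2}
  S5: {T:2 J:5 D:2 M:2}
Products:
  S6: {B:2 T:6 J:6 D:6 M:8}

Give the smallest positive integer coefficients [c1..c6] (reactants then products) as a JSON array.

Coefficients: [2, 4, 4, 3, 1, 5]

B: 2·1+4·0+4·2+3·0+1·0 = 10 | 5·2 = 10
T: 2·2+4·3+4·0+3·4+1·2 = 30 | 5·6 = 30
J: 2·0+4·0+4·4+3·3+1·5 = 30 | 5·6 = 30
D: 2·6+4·4+4·0+3·0+1·2 = 30 | 5·6 = 30
M: 2·0+4·2+4·6+3·2+1·2 = 40 | 5·8 = 40
gcd(2,4,4,3,1,5) = 1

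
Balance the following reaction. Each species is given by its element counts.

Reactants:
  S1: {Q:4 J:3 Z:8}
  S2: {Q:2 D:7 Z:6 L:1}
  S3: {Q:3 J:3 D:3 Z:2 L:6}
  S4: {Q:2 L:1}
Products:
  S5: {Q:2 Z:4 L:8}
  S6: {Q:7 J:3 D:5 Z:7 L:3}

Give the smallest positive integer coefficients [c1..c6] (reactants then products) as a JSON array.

Q: 2·4+2·2+2·3+6·2 = 30 | 1·2+4·7 = 30
J: 2·3+2·0+2·3+6·0 = 12 | 1·0+4·3 = 12
D: 2·0+2·7+2·3+6·0 = 20 | 1·0+4·5 = 20
Z: 2·8+2·6+2·2+6·0 = 32 | 1·4+4·7 = 32
L: 2·0+2·1+2·6+6·1 = 20 | 1·8+4·3 = 20
gcd(2,2,2,6,1,4) = 1

Coefficients: [2, 2, 2, 6, 1, 4]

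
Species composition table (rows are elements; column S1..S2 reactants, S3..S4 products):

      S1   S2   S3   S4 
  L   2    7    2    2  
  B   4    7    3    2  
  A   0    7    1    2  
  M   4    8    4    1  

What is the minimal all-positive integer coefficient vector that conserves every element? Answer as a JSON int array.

Coefficients: [3, 2, 6, 4]

L: 3·2+2·7 = 20 | 6·2+4·2 = 20
B: 3·4+2·7 = 26 | 6·3+4·2 = 26
A: 3·0+2·7 = 14 | 6·1+4·2 = 14
M: 3·4+2·8 = 28 | 6·4+4·1 = 28
gcd(3,2,6,4) = 1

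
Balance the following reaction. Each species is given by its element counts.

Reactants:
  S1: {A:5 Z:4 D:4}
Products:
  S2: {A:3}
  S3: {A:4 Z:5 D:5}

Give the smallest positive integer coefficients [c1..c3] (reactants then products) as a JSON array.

Coefficients: [5, 3, 4]

A: 5·5 = 25 | 3·3+4·4 = 25
Z: 5·4 = 20 | 3·0+4·5 = 20
D: 5·4 = 20 | 3·0+4·5 = 20
gcd(5,3,4) = 1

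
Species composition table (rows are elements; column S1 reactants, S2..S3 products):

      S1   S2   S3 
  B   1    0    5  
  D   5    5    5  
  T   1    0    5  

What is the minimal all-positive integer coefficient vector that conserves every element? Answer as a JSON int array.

Coefficients: [5, 4, 1]

B: 5·1 = 5 | 4·0+1·5 = 5
D: 5·5 = 25 | 4·5+1·5 = 25
T: 5·1 = 5 | 4·0+1·5 = 5
gcd(5,4,1) = 1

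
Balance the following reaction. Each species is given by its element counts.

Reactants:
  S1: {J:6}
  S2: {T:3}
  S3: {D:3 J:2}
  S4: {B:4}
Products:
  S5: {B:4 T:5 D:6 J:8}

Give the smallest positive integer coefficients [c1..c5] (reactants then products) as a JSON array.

Coefficients: [2, 5, 6, 3, 3]

B: 2·0+5·0+6·0+3·4 = 12 | 3·4 = 12
T: 2·0+5·3+6·0+3·0 = 15 | 3·5 = 15
D: 2·0+5·0+6·3+3·0 = 18 | 3·6 = 18
J: 2·6+5·0+6·2+3·0 = 24 | 3·8 = 24
gcd(2,5,6,3,3) = 1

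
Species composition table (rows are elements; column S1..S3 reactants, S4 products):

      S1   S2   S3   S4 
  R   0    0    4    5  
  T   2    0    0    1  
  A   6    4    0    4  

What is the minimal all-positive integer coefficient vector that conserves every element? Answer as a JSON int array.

Coefficients: [2, 1, 5, 4]

R: 2·0+1·0+5·4 = 20 | 4·5 = 20
T: 2·2+1·0+5·0 = 4 | 4·1 = 4
A: 2·6+1·4+5·0 = 16 | 4·4 = 16
gcd(2,1,5,4) = 1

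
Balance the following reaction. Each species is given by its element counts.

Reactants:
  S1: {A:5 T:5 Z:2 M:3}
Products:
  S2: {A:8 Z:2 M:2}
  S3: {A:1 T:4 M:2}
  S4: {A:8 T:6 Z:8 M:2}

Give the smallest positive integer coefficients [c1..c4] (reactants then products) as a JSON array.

Coefficients: [6, 2, 6, 1]

A: 6·5 = 30 | 2·8+6·1+1·8 = 30
T: 6·5 = 30 | 2·0+6·4+1·6 = 30
Z: 6·2 = 12 | 2·2+6·0+1·8 = 12
M: 6·3 = 18 | 2·2+6·2+1·2 = 18
gcd(6,2,6,1) = 1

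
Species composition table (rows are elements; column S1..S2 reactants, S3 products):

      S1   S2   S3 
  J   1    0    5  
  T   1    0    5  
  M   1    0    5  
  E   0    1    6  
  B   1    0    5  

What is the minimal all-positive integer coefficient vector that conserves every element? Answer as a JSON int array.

J: 5·1+6·0 = 5 | 1·5 = 5
T: 5·1+6·0 = 5 | 1·5 = 5
M: 5·1+6·0 = 5 | 1·5 = 5
E: 5·0+6·1 = 6 | 1·6 = 6
B: 5·1+6·0 = 5 | 1·5 = 5
gcd(5,6,1) = 1

Coefficients: [5, 6, 1]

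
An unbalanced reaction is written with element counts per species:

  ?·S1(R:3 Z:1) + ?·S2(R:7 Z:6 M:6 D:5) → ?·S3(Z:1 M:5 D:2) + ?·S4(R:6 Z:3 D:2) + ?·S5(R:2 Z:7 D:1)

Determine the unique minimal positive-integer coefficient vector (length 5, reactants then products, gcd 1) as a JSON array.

Coefficients: [1, 5, 6, 6, 1]

R: 1·3+5·7 = 38 | 6·0+6·6+1·2 = 38
Z: 1·1+5·6 = 31 | 6·1+6·3+1·7 = 31
M: 1·0+5·6 = 30 | 6·5+6·0+1·0 = 30
D: 1·0+5·5 = 25 | 6·2+6·2+1·1 = 25
gcd(1,5,6,6,1) = 1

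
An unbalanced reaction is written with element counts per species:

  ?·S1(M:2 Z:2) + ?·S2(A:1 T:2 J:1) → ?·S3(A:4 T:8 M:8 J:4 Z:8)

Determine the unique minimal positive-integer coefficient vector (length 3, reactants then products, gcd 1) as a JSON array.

Coefficients: [4, 4, 1]

A: 4·0+4·1 = 4 | 1·4 = 4
T: 4·0+4·2 = 8 | 1·8 = 8
M: 4·2+4·0 = 8 | 1·8 = 8
J: 4·0+4·1 = 4 | 1·4 = 4
Z: 4·2+4·0 = 8 | 1·8 = 8
gcd(4,4,1) = 1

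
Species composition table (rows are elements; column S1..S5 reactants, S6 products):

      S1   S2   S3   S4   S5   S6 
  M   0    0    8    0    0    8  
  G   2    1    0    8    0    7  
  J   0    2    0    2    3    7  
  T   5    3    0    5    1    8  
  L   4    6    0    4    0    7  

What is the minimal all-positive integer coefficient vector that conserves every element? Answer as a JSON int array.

Coefficients: [1, 2, 4, 3, 6, 4]

M: 1·0+2·0+4·8+3·0+6·0 = 32 | 4·8 = 32
G: 1·2+2·1+4·0+3·8+6·0 = 28 | 4·7 = 28
J: 1·0+2·2+4·0+3·2+6·3 = 28 | 4·7 = 28
T: 1·5+2·3+4·0+3·5+6·1 = 32 | 4·8 = 32
L: 1·4+2·6+4·0+3·4+6·0 = 28 | 4·7 = 28
gcd(1,2,4,3,6,4) = 1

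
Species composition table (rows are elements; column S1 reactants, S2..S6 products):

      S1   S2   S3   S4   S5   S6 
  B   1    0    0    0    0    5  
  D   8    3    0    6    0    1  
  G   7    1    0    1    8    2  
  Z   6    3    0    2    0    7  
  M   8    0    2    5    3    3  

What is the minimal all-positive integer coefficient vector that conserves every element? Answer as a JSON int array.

B: 5·1 = 5 | 5·0+4·0+4·0+3·0+1·5 = 5
D: 5·8 = 40 | 5·3+4·0+4·6+3·0+1·1 = 40
G: 5·7 = 35 | 5·1+4·0+4·1+3·8+1·2 = 35
Z: 5·6 = 30 | 5·3+4·0+4·2+3·0+1·7 = 30
M: 5·8 = 40 | 5·0+4·2+4·5+3·3+1·3 = 40
gcd(5,5,4,4,3,1) = 1

Coefficients: [5, 5, 4, 4, 3, 1]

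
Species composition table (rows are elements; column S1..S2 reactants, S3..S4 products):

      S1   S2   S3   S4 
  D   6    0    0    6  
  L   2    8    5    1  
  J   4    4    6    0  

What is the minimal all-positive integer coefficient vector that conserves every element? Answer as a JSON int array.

D: 2·6+1·0 = 12 | 2·0+2·6 = 12
L: 2·2+1·8 = 12 | 2·5+2·1 = 12
J: 2·4+1·4 = 12 | 2·6+2·0 = 12
gcd(2,1,2,2) = 1

Coefficients: [2, 1, 2, 2]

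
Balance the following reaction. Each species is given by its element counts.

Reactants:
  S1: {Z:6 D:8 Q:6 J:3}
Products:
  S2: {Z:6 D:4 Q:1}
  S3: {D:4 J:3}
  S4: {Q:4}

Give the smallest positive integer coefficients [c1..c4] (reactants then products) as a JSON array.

Z: 4·6 = 24 | 4·6+4·0+5·0 = 24
D: 4·8 = 32 | 4·4+4·4+5·0 = 32
Q: 4·6 = 24 | 4·1+4·0+5·4 = 24
J: 4·3 = 12 | 4·0+4·3+5·0 = 12
gcd(4,4,4,5) = 1

Coefficients: [4, 4, 4, 5]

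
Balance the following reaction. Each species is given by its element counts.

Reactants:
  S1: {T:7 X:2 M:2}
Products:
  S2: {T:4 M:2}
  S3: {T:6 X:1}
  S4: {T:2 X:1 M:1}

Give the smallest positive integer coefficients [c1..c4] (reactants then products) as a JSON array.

T: 4·7 = 28 | 1·4+2·6+6·2 = 28
X: 4·2 = 8 | 1·0+2·1+6·1 = 8
M: 4·2 = 8 | 1·2+2·0+6·1 = 8
gcd(4,1,2,6) = 1

Coefficients: [4, 1, 2, 6]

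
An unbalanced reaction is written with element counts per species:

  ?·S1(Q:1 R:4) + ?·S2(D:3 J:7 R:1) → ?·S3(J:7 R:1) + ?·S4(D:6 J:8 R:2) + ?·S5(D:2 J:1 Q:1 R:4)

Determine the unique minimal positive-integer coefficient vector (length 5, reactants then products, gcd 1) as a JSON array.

Coefficients: [6, 6, 4, 1, 6]

D: 6·0+6·3 = 18 | 4·0+1·6+6·2 = 18
J: 6·0+6·7 = 42 | 4·7+1·8+6·1 = 42
Q: 6·1+6·0 = 6 | 4·0+1·0+6·1 = 6
R: 6·4+6·1 = 30 | 4·1+1·2+6·4 = 30
gcd(6,6,4,1,6) = 1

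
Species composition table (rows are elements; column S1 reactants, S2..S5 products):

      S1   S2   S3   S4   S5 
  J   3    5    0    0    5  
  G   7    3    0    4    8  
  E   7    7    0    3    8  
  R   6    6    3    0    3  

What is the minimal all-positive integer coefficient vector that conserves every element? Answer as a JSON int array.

J: 5·3 = 15 | 1·5+6·0+4·0+2·5 = 15
G: 5·7 = 35 | 1·3+6·0+4·4+2·8 = 35
E: 5·7 = 35 | 1·7+6·0+4·3+2·8 = 35
R: 5·6 = 30 | 1·6+6·3+4·0+2·3 = 30
gcd(5,1,6,4,2) = 1

Coefficients: [5, 1, 6, 4, 2]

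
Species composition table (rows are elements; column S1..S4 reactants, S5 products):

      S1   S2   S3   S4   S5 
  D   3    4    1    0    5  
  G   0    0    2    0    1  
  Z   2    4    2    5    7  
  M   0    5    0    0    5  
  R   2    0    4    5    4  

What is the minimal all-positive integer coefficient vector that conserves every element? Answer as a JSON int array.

Coefficients: [1, 6, 3, 2, 6]

D: 1·3+6·4+3·1+2·0 = 30 | 6·5 = 30
G: 1·0+6·0+3·2+2·0 = 6 | 6·1 = 6
Z: 1·2+6·4+3·2+2·5 = 42 | 6·7 = 42
M: 1·0+6·5+3·0+2·0 = 30 | 6·5 = 30
R: 1·2+6·0+3·4+2·5 = 24 | 6·4 = 24
gcd(1,6,3,2,6) = 1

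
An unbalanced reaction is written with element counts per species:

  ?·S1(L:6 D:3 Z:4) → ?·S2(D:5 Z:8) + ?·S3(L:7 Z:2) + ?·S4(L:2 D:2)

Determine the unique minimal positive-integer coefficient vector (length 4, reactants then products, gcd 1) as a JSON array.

L: 3·6 = 18 | 1·0+2·7+2·2 = 18
D: 3·3 = 9 | 1·5+2·0+2·2 = 9
Z: 3·4 = 12 | 1·8+2·2+2·0 = 12
gcd(3,1,2,2) = 1

Coefficients: [3, 1, 2, 2]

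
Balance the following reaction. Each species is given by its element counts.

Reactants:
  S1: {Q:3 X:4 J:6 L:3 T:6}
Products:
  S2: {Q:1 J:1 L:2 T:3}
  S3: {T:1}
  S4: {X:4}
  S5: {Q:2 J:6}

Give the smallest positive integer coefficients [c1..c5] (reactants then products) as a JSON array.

Coefficients: [4, 6, 6, 4, 3]

Q: 4·3 = 12 | 6·1+6·0+4·0+3·2 = 12
X: 4·4 = 16 | 6·0+6·0+4·4+3·0 = 16
J: 4·6 = 24 | 6·1+6·0+4·0+3·6 = 24
L: 4·3 = 12 | 6·2+6·0+4·0+3·0 = 12
T: 4·6 = 24 | 6·3+6·1+4·0+3·0 = 24
gcd(4,6,6,4,3) = 1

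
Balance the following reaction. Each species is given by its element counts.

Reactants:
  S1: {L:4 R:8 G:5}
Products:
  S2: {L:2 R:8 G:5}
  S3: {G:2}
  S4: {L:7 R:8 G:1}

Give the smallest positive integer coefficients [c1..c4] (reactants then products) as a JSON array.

Coefficients: [5, 3, 4, 2]

L: 5·4 = 20 | 3·2+4·0+2·7 = 20
R: 5·8 = 40 | 3·8+4·0+2·8 = 40
G: 5·5 = 25 | 3·5+4·2+2·1 = 25
gcd(5,3,4,2) = 1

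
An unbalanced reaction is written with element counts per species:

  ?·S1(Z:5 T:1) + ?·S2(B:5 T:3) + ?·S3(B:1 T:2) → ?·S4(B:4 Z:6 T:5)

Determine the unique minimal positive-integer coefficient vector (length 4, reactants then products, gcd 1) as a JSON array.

Coefficients: [6, 3, 5, 5]

B: 6·0+3·5+5·1 = 20 | 5·4 = 20
Z: 6·5+3·0+5·0 = 30 | 5·6 = 30
T: 6·1+3·3+5·2 = 25 | 5·5 = 25
gcd(6,3,5,5) = 1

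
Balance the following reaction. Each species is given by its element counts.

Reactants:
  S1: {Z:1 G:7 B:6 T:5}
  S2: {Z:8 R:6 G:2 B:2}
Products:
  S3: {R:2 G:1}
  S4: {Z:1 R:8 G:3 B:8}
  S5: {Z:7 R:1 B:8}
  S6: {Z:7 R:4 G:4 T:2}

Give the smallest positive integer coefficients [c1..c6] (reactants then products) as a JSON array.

Coefficients: [2, 6, 3, 1, 2, 5]

Z: 2·1+6·8 = 50 | 3·0+1·1+2·7+5·7 = 50
R: 2·0+6·6 = 36 | 3·2+1·8+2·1+5·4 = 36
G: 2·7+6·2 = 26 | 3·1+1·3+2·0+5·4 = 26
B: 2·6+6·2 = 24 | 3·0+1·8+2·8+5·0 = 24
T: 2·5+6·0 = 10 | 3·0+1·0+2·0+5·2 = 10
gcd(2,6,3,1,2,5) = 1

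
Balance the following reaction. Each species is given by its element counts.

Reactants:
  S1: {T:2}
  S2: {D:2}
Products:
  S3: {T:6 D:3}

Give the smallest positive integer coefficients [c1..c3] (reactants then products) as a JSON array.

T: 6·2+3·0 = 12 | 2·6 = 12
D: 6·0+3·2 = 6 | 2·3 = 6
gcd(6,3,2) = 1

Coefficients: [6, 3, 2]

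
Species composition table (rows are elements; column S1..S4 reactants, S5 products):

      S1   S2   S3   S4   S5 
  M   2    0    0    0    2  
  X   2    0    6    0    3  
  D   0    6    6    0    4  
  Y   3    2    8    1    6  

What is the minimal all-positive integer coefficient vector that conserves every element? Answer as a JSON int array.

M: 6·2+3·0+1·0+4·0 = 12 | 6·2 = 12
X: 6·2+3·0+1·6+4·0 = 18 | 6·3 = 18
D: 6·0+3·6+1·6+4·0 = 24 | 6·4 = 24
Y: 6·3+3·2+1·8+4·1 = 36 | 6·6 = 36
gcd(6,3,1,4,6) = 1

Coefficients: [6, 3, 1, 4, 6]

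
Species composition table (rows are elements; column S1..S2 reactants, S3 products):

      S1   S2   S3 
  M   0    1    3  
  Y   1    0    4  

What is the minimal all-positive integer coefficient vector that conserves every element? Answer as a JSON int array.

M: 4·0+3·1 = 3 | 1·3 = 3
Y: 4·1+3·0 = 4 | 1·4 = 4
gcd(4,3,1) = 1

Coefficients: [4, 3, 1]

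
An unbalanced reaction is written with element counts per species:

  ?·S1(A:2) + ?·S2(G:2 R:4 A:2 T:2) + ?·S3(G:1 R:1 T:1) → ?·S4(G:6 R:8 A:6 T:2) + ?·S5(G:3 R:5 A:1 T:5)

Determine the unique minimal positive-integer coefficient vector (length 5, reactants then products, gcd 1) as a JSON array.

G: 1·0+3·2+6·1 = 12 | 1·6+2·3 = 12
R: 1·0+3·4+6·1 = 18 | 1·8+2·5 = 18
A: 1·2+3·2+6·0 = 8 | 1·6+2·1 = 8
T: 1·0+3·2+6·1 = 12 | 1·2+2·5 = 12
gcd(1,3,6,1,2) = 1

Coefficients: [1, 3, 6, 1, 2]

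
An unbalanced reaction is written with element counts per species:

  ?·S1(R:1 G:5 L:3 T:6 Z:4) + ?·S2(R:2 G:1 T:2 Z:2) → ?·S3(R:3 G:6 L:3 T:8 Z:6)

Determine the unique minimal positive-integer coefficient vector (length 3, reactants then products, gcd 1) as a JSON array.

R: 1·1+1·2 = 3 | 1·3 = 3
G: 1·5+1·1 = 6 | 1·6 = 6
L: 1·3+1·0 = 3 | 1·3 = 3
T: 1·6+1·2 = 8 | 1·8 = 8
Z: 1·4+1·2 = 6 | 1·6 = 6
gcd(1,1,1) = 1

Coefficients: [1, 1, 1]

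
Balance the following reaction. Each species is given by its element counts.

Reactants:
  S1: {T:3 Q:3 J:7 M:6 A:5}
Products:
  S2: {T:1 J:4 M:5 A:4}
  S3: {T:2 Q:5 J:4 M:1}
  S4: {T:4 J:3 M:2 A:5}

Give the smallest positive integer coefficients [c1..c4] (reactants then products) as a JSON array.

T: 5·3 = 15 | 5·1+3·2+1·4 = 15
Q: 5·3 = 15 | 5·0+3·5+1·0 = 15
J: 5·7 = 35 | 5·4+3·4+1·3 = 35
M: 5·6 = 30 | 5·5+3·1+1·2 = 30
A: 5·5 = 25 | 5·4+3·0+1·5 = 25
gcd(5,5,3,1) = 1

Coefficients: [5, 5, 3, 1]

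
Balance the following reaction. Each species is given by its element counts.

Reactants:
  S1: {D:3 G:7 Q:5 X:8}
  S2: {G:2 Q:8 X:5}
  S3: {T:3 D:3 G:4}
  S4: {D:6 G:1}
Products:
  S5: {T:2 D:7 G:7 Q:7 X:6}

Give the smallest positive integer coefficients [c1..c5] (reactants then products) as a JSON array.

Coefficients: [1, 2, 2, 2, 3]

T: 1·0+2·0+2·3+2·0 = 6 | 3·2 = 6
D: 1·3+2·0+2·3+2·6 = 21 | 3·7 = 21
G: 1·7+2·2+2·4+2·1 = 21 | 3·7 = 21
Q: 1·5+2·8+2·0+2·0 = 21 | 3·7 = 21
X: 1·8+2·5+2·0+2·0 = 18 | 3·6 = 18
gcd(1,2,2,2,3) = 1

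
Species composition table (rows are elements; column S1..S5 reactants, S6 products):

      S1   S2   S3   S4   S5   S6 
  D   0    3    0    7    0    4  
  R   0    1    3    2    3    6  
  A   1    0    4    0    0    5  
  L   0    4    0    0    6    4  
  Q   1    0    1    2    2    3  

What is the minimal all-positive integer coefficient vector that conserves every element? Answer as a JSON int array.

D: 1·0+2·3+6·0+2·7+2·0 = 20 | 5·4 = 20
R: 1·0+2·1+6·3+2·2+2·3 = 30 | 5·6 = 30
A: 1·1+2·0+6·4+2·0+2·0 = 25 | 5·5 = 25
L: 1·0+2·4+6·0+2·0+2·6 = 20 | 5·4 = 20
Q: 1·1+2·0+6·1+2·2+2·2 = 15 | 5·3 = 15
gcd(1,2,6,2,2,5) = 1

Coefficients: [1, 2, 6, 2, 2, 5]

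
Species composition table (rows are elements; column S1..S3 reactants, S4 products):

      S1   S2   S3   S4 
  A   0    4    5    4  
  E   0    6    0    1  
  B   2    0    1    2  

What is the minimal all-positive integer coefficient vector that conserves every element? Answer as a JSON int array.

A: 4·0+1·4+4·5 = 24 | 6·4 = 24
E: 4·0+1·6+4·0 = 6 | 6·1 = 6
B: 4·2+1·0+4·1 = 12 | 6·2 = 12
gcd(4,1,4,6) = 1

Coefficients: [4, 1, 4, 6]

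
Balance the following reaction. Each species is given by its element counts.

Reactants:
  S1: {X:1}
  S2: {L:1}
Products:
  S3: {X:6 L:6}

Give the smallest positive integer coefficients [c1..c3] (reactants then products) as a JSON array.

X: 6·1+6·0 = 6 | 1·6 = 6
L: 6·0+6·1 = 6 | 1·6 = 6
gcd(6,6,1) = 1

Coefficients: [6, 6, 1]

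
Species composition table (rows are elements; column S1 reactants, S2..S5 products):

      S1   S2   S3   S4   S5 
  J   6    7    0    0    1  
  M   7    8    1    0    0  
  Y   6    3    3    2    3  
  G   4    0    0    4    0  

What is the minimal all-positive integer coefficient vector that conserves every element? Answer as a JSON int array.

Coefficients: [6, 5, 2, 6, 1]

J: 6·6 = 36 | 5·7+2·0+6·0+1·1 = 36
M: 6·7 = 42 | 5·8+2·1+6·0+1·0 = 42
Y: 6·6 = 36 | 5·3+2·3+6·2+1·3 = 36
G: 6·4 = 24 | 5·0+2·0+6·4+1·0 = 24
gcd(6,5,2,6,1) = 1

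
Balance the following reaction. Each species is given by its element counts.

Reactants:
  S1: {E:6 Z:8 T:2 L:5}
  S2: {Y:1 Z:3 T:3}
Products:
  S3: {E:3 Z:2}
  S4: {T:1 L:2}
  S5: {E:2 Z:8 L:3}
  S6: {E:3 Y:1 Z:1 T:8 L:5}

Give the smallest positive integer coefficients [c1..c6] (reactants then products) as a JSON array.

E: 4·6+1·0 = 24 | 5·3+3·0+3·2+1·3 = 24
Y: 4·0+1·1 = 1 | 5·0+3·0+3·0+1·1 = 1
Z: 4·8+1·3 = 35 | 5·2+3·0+3·8+1·1 = 35
T: 4·2+1·3 = 11 | 5·0+3·1+3·0+1·8 = 11
L: 4·5+1·0 = 20 | 5·0+3·2+3·3+1·5 = 20
gcd(4,1,5,3,3,1) = 1

Coefficients: [4, 1, 5, 3, 3, 1]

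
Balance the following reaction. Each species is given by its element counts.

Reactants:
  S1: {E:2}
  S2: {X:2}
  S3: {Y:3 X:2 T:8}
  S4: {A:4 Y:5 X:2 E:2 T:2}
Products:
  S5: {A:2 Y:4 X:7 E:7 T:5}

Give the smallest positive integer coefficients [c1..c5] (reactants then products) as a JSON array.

A: 6·0+5·0+1·0+1·4 = 4 | 2·2 = 4
Y: 6·0+5·0+1·3+1·5 = 8 | 2·4 = 8
X: 6·0+5·2+1·2+1·2 = 14 | 2·7 = 14
E: 6·2+5·0+1·0+1·2 = 14 | 2·7 = 14
T: 6·0+5·0+1·8+1·2 = 10 | 2·5 = 10
gcd(6,5,1,1,2) = 1

Coefficients: [6, 5, 1, 1, 2]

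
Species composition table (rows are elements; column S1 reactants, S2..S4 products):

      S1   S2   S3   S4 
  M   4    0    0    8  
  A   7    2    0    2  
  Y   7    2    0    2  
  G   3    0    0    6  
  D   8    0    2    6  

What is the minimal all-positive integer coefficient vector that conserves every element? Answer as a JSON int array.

Coefficients: [2, 6, 5, 1]

M: 2·4 = 8 | 6·0+5·0+1·8 = 8
A: 2·7 = 14 | 6·2+5·0+1·2 = 14
Y: 2·7 = 14 | 6·2+5·0+1·2 = 14
G: 2·3 = 6 | 6·0+5·0+1·6 = 6
D: 2·8 = 16 | 6·0+5·2+1·6 = 16
gcd(2,6,5,1) = 1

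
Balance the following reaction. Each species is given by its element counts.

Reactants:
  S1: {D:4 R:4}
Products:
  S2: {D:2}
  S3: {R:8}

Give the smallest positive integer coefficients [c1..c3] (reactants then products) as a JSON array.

Coefficients: [2, 4, 1]

D: 2·4 = 8 | 4·2+1·0 = 8
R: 2·4 = 8 | 4·0+1·8 = 8
gcd(2,4,1) = 1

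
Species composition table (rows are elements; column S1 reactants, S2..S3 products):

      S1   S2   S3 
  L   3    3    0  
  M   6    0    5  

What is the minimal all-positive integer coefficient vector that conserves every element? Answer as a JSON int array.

L: 5·3 = 15 | 5·3+6·0 = 15
M: 5·6 = 30 | 5·0+6·5 = 30
gcd(5,5,6) = 1

Coefficients: [5, 5, 6]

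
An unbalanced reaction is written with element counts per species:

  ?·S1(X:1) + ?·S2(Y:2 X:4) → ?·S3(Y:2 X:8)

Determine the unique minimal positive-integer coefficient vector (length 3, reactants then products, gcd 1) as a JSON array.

Coefficients: [4, 1, 1]

Y: 4·0+1·2 = 2 | 1·2 = 2
X: 4·1+1·4 = 8 | 1·8 = 8
gcd(4,1,1) = 1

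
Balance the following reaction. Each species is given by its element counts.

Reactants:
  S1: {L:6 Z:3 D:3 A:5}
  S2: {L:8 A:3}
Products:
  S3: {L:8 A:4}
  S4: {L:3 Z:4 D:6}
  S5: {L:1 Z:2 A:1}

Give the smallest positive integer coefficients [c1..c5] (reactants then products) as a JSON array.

L: 2·6+5·8 = 52 | 6·8+1·3+1·1 = 52
Z: 2·3+5·0 = 6 | 6·0+1·4+1·2 = 6
D: 2·3+5·0 = 6 | 6·0+1·6+1·0 = 6
A: 2·5+5·3 = 25 | 6·4+1·0+1·1 = 25
gcd(2,5,6,1,1) = 1

Coefficients: [2, 5, 6, 1, 1]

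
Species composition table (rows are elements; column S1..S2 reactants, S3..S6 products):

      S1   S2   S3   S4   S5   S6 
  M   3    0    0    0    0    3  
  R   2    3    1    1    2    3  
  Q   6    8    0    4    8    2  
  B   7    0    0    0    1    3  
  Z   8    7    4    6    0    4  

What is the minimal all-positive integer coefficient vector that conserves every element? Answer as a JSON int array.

Coefficients: [1, 6, 4, 5, 4, 1]

M: 1·3+6·0 = 3 | 4·0+5·0+4·0+1·3 = 3
R: 1·2+6·3 = 20 | 4·1+5·1+4·2+1·3 = 20
Q: 1·6+6·8 = 54 | 4·0+5·4+4·8+1·2 = 54
B: 1·7+6·0 = 7 | 4·0+5·0+4·1+1·3 = 7
Z: 1·8+6·7 = 50 | 4·4+5·6+4·0+1·4 = 50
gcd(1,6,4,5,4,1) = 1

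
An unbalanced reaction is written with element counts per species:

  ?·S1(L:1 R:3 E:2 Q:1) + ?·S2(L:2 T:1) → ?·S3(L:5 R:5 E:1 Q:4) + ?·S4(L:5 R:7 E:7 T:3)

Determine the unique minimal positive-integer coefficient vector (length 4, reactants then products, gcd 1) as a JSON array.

L: 4·1+3·2 = 10 | 1·5+1·5 = 10
R: 4·3+3·0 = 12 | 1·5+1·7 = 12
E: 4·2+3·0 = 8 | 1·1+1·7 = 8
Q: 4·1+3·0 = 4 | 1·4+1·0 = 4
T: 4·0+3·1 = 3 | 1·0+1·3 = 3
gcd(4,3,1,1) = 1

Coefficients: [4, 3, 1, 1]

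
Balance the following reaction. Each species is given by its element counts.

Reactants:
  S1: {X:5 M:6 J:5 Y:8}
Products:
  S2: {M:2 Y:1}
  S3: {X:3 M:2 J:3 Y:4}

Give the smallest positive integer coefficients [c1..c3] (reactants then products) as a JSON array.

X: 3·5 = 15 | 4·0+5·3 = 15
M: 3·6 = 18 | 4·2+5·2 = 18
J: 3·5 = 15 | 4·0+5·3 = 15
Y: 3·8 = 24 | 4·1+5·4 = 24
gcd(3,4,5) = 1

Coefficients: [3, 4, 5]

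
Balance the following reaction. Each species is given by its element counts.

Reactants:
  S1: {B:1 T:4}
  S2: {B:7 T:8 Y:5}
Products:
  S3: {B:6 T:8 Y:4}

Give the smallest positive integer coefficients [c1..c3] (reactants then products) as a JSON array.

Coefficients: [2, 4, 5]

B: 2·1+4·7 = 30 | 5·6 = 30
T: 2·4+4·8 = 40 | 5·8 = 40
Y: 2·0+4·5 = 20 | 5·4 = 20
gcd(2,4,5) = 1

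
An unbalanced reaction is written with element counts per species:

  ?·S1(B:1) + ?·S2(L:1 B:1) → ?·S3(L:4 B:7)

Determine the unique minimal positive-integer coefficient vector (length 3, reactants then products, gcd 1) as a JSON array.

Coefficients: [3, 4, 1]

L: 3·0+4·1 = 4 | 1·4 = 4
B: 3·1+4·1 = 7 | 1·7 = 7
gcd(3,4,1) = 1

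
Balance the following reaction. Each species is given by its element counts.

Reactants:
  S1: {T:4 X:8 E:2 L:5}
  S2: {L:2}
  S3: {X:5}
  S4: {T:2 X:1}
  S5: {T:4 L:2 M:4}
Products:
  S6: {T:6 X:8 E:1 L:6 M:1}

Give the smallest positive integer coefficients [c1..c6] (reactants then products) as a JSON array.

T: 2·4+6·0+2·0+6·2+1·4 = 24 | 4·6 = 24
X: 2·8+6·0+2·5+6·1+1·0 = 32 | 4·8 = 32
E: 2·2+6·0+2·0+6·0+1·0 = 4 | 4·1 = 4
L: 2·5+6·2+2·0+6·0+1·2 = 24 | 4·6 = 24
M: 2·0+6·0+2·0+6·0+1·4 = 4 | 4·1 = 4
gcd(2,6,2,6,1,4) = 1

Coefficients: [2, 6, 2, 6, 1, 4]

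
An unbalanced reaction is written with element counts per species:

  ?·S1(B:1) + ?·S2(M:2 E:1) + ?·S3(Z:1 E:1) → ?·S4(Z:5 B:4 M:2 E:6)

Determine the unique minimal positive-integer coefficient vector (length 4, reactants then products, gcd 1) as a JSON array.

Coefficients: [4, 1, 5, 1]

Z: 4·0+1·0+5·1 = 5 | 1·5 = 5
B: 4·1+1·0+5·0 = 4 | 1·4 = 4
M: 4·0+1·2+5·0 = 2 | 1·2 = 2
E: 4·0+1·1+5·1 = 6 | 1·6 = 6
gcd(4,1,5,1) = 1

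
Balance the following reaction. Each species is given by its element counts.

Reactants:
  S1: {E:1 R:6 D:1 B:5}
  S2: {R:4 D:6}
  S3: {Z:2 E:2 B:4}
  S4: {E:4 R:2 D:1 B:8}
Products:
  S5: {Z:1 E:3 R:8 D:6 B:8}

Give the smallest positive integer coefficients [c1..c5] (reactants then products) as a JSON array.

Z: 4·0+5·0+3·2+2·0 = 6 | 6·1 = 6
E: 4·1+5·0+3·2+2·4 = 18 | 6·3 = 18
R: 4·6+5·4+3·0+2·2 = 48 | 6·8 = 48
D: 4·1+5·6+3·0+2·1 = 36 | 6·6 = 36
B: 4·5+5·0+3·4+2·8 = 48 | 6·8 = 48
gcd(4,5,3,2,6) = 1

Coefficients: [4, 5, 3, 2, 6]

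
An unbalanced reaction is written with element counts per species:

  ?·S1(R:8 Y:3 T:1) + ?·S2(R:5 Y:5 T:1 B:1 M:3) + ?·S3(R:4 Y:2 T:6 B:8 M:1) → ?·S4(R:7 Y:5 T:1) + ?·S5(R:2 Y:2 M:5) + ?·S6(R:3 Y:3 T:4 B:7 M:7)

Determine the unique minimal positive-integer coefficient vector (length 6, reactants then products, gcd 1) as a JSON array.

Coefficients: [2, 6, 1, 6, 1, 2]

R: 2·8+6·5+1·4 = 50 | 6·7+1·2+2·3 = 50
Y: 2·3+6·5+1·2 = 38 | 6·5+1·2+2·3 = 38
T: 2·1+6·1+1·6 = 14 | 6·1+1·0+2·4 = 14
B: 2·0+6·1+1·8 = 14 | 6·0+1·0+2·7 = 14
M: 2·0+6·3+1·1 = 19 | 6·0+1·5+2·7 = 19
gcd(2,6,1,6,1,2) = 1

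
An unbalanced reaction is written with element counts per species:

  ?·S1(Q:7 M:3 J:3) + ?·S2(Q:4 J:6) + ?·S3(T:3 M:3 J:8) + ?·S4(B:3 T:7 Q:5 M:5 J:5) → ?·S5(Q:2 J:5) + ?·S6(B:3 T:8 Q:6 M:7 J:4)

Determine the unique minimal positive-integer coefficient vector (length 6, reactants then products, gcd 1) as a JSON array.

Coefficients: [1, 1, 1, 3, 4, 3]

B: 1·0+1·0+1·0+3·3 = 9 | 4·0+3·3 = 9
T: 1·0+1·0+1·3+3·7 = 24 | 4·0+3·8 = 24
Q: 1·7+1·4+1·0+3·5 = 26 | 4·2+3·6 = 26
M: 1·3+1·0+1·3+3·5 = 21 | 4·0+3·7 = 21
J: 1·3+1·6+1·8+3·5 = 32 | 4·5+3·4 = 32
gcd(1,1,1,3,4,3) = 1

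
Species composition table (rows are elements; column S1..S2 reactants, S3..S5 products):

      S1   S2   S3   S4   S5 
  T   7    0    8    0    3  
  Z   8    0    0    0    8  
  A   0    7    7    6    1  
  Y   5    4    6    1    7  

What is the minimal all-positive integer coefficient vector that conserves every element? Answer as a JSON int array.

Coefficients: [2, 3, 1, 2, 2]

T: 2·7+3·0 = 14 | 1·8+2·0+2·3 = 14
Z: 2·8+3·0 = 16 | 1·0+2·0+2·8 = 16
A: 2·0+3·7 = 21 | 1·7+2·6+2·1 = 21
Y: 2·5+3·4 = 22 | 1·6+2·1+2·7 = 22
gcd(2,3,1,2,2) = 1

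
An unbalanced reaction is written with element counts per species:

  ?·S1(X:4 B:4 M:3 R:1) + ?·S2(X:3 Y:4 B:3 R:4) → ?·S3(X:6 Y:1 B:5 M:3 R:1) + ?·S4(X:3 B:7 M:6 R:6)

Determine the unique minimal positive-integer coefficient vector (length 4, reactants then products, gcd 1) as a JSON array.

X: 6·4+1·3 = 27 | 4·6+1·3 = 27
Y: 6·0+1·4 = 4 | 4·1+1·0 = 4
B: 6·4+1·3 = 27 | 4·5+1·7 = 27
M: 6·3+1·0 = 18 | 4·3+1·6 = 18
R: 6·1+1·4 = 10 | 4·1+1·6 = 10
gcd(6,1,4,1) = 1

Coefficients: [6, 1, 4, 1]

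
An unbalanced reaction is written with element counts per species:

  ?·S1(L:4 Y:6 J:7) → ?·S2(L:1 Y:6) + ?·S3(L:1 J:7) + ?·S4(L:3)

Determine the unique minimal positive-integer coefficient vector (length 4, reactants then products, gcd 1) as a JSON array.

L: 3·4 = 12 | 3·1+3·1+2·3 = 12
Y: 3·6 = 18 | 3·6+3·0+2·0 = 18
J: 3·7 = 21 | 3·0+3·7+2·0 = 21
gcd(3,3,3,2) = 1

Coefficients: [3, 3, 3, 2]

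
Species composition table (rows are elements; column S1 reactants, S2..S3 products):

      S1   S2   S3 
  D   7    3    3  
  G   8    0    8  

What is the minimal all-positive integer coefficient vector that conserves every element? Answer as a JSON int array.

D: 3·7 = 21 | 4·3+3·3 = 21
G: 3·8 = 24 | 4·0+3·8 = 24
gcd(3,4,3) = 1

Coefficients: [3, 4, 3]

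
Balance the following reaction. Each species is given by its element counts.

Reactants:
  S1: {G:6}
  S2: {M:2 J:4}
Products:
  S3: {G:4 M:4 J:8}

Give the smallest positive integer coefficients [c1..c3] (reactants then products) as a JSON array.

Coefficients: [2, 6, 3]

G: 2·6+6·0 = 12 | 3·4 = 12
M: 2·0+6·2 = 12 | 3·4 = 12
J: 2·0+6·4 = 24 | 3·8 = 24
gcd(2,6,3) = 1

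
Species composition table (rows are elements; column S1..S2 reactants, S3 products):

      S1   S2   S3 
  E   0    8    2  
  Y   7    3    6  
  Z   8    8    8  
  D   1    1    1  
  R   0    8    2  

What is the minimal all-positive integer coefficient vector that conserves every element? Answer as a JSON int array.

Coefficients: [3, 1, 4]

E: 3·0+1·8 = 8 | 4·2 = 8
Y: 3·7+1·3 = 24 | 4·6 = 24
Z: 3·8+1·8 = 32 | 4·8 = 32
D: 3·1+1·1 = 4 | 4·1 = 4
R: 3·0+1·8 = 8 | 4·2 = 8
gcd(3,1,4) = 1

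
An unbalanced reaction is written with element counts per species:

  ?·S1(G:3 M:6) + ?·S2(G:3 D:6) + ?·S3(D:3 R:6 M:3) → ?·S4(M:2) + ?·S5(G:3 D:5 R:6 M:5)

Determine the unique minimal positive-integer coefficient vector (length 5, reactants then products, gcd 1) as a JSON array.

G: 2·3+1·3+3·0 = 9 | 3·0+3·3 = 9
D: 2·0+1·6+3·3 = 15 | 3·0+3·5 = 15
R: 2·0+1·0+3·6 = 18 | 3·0+3·6 = 18
M: 2·6+1·0+3·3 = 21 | 3·2+3·5 = 21
gcd(2,1,3,3,3) = 1

Coefficients: [2, 1, 3, 3, 3]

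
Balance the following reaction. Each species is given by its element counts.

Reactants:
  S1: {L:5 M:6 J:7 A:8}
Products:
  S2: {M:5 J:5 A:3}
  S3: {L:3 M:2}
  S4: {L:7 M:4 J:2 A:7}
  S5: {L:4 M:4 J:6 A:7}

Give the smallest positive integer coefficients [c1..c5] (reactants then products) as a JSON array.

Coefficients: [6, 2, 1, 1, 5]

L: 6·5 = 30 | 2·0+1·3+1·7+5·4 = 30
M: 6·6 = 36 | 2·5+1·2+1·4+5·4 = 36
J: 6·7 = 42 | 2·5+1·0+1·2+5·6 = 42
A: 6·8 = 48 | 2·3+1·0+1·7+5·7 = 48
gcd(6,2,1,1,5) = 1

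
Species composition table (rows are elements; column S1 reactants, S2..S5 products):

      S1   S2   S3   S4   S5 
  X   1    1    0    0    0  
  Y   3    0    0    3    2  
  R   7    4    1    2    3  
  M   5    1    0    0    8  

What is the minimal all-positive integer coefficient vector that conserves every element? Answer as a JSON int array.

X: 6·1 = 6 | 6·1+1·0+4·0+3·0 = 6
Y: 6·3 = 18 | 6·0+1·0+4·3+3·2 = 18
R: 6·7 = 42 | 6·4+1·1+4·2+3·3 = 42
M: 6·5 = 30 | 6·1+1·0+4·0+3·8 = 30
gcd(6,6,1,4,3) = 1

Coefficients: [6, 6, 1, 4, 3]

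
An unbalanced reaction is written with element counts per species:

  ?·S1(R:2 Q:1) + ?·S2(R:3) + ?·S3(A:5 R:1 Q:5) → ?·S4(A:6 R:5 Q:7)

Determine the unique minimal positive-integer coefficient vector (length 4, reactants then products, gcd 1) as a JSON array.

Coefficients: [5, 3, 6, 5]

A: 5·0+3·0+6·5 = 30 | 5·6 = 30
R: 5·2+3·3+6·1 = 25 | 5·5 = 25
Q: 5·1+3·0+6·5 = 35 | 5·7 = 35
gcd(5,3,6,5) = 1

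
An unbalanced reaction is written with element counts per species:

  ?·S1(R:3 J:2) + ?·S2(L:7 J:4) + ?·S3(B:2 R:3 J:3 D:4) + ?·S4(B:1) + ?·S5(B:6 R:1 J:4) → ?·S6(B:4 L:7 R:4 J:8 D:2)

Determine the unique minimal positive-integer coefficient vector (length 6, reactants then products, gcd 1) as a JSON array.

Coefficients: [3, 4, 2, 6, 1, 4]

B: 3·0+4·0+2·2+6·1+1·6 = 16 | 4·4 = 16
L: 3·0+4·7+2·0+6·0+1·0 = 28 | 4·7 = 28
R: 3·3+4·0+2·3+6·0+1·1 = 16 | 4·4 = 16
J: 3·2+4·4+2·3+6·0+1·4 = 32 | 4·8 = 32
D: 3·0+4·0+2·4+6·0+1·0 = 8 | 4·2 = 8
gcd(3,4,2,6,1,4) = 1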